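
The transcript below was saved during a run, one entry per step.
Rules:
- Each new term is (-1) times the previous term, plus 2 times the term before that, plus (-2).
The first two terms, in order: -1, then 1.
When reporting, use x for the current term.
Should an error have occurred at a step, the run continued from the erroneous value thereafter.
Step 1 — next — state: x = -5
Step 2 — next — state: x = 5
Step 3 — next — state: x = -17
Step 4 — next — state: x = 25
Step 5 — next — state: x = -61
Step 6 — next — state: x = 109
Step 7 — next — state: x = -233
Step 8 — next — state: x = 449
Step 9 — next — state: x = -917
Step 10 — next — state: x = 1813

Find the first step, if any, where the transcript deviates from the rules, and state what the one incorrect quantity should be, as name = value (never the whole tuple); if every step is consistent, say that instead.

1. x = -1*(1) + (2)*(-1) + (-2) = -5 (matches)
2. x = -1*(-5) + (2)*(1) + (-2) = 5 (checks out)
3. x = -1*(5) + (2)*(-5) + (-2) = -17 (checks out)
4. x = -1*(-17) + (2)*(5) + (-2) = 25 (checks out)
5. x = -1*(25) + (2)*(-17) + (-2) = -61 (matches)
6. x = -1*(-61) + (2)*(25) + (-2) = 109 (no discrepancy)
7. x = -1*(109) + (2)*(-61) + (-2) = -233 (agrees with the transcript)
8. x = -1*(-233) + (2)*(109) + (-2) = 449 (matches)
9. x = -1*(449) + (2)*(-233) + (-2) = -917 (checks out)
10. x = -1*(-917) + (2)*(449) + (-2) = 1813 (matches)
All steps check out; nothing to correct.

no error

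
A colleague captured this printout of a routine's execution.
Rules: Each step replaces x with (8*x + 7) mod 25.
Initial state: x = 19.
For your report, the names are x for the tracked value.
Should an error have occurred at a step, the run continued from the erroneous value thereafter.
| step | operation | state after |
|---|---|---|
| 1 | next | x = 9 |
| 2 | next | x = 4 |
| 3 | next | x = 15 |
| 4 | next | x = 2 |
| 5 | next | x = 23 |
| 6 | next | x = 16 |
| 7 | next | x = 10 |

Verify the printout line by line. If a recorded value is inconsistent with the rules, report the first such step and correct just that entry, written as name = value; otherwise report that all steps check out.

step 3, x = 14

1. x = (8*19 + 7) mod 25 = 9 (same as recorded)
2. x = (8*9 + 7) mod 25 = 4 (checks out)
3. x = (8*4 + 7) mod 25 = 14 (not what was recorded)
First incorrect step: 3; the correct value is x = 14.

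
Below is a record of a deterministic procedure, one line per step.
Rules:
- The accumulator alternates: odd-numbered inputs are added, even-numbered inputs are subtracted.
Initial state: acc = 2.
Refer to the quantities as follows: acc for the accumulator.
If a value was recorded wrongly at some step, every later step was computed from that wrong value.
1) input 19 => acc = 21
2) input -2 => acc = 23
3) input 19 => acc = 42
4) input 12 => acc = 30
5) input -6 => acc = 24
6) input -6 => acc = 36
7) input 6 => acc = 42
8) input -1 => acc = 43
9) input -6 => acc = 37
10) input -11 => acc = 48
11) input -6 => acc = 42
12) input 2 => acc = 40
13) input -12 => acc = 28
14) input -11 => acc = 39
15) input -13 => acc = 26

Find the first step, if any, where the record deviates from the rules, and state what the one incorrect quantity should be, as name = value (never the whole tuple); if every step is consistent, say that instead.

Step 1: acc = 2 + 19 = 21 — no discrepancy.
Step 2: acc = 21 - -2 = 23 — consistent with the record.
Step 3: acc = 23 + 19 = 42 — matches.
Step 4: acc = 42 - 12 = 30 — agrees with the record.
Step 5: acc = 30 + -6 = 24 — verified.
Step 6: acc = 24 - -6 = 30 — the recorded entry deviates here.
That makes step 6 the first incorrect line — acc = 30 is what it should show.

step 6, acc = 30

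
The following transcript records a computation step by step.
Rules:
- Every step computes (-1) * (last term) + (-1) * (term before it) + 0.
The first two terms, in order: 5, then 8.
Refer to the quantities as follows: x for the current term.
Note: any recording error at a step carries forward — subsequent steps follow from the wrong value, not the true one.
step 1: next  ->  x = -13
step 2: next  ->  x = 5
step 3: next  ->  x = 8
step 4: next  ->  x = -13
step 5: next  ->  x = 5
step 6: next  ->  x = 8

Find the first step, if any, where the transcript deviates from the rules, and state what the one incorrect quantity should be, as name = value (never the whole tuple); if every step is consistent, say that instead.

no error

Step 1: x = -1*(8) + (-1)*(5) + (0) = -13 — verified.
Step 2: x = -1*(-13) + (-1)*(8) + (0) = 5 — exactly as logged.
Step 3: x = -1*(5) + (-1)*(-13) + (0) = 8 — checks out.
Step 4: x = -1*(8) + (-1)*(5) + (0) = -13 — matches.
Step 5: x = -1*(-13) + (-1)*(8) + (0) = 5 — same as recorded.
Step 6: x = -1*(5) + (-1)*(-13) + (0) = 8 — exactly as logged.
No step deviates from the rules.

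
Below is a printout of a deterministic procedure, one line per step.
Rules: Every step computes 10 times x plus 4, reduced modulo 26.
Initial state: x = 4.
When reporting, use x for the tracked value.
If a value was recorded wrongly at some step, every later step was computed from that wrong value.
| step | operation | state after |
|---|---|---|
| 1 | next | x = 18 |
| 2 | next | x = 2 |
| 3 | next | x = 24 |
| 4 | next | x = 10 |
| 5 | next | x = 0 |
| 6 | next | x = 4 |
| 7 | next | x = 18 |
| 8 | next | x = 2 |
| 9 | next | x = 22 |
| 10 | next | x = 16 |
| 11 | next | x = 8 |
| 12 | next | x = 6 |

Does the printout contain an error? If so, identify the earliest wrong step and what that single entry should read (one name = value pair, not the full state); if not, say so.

step 9, x = 24

Recomputing the run from the initial state:
step 1: x = 18
step 2: x = 2
step 3: x = 24
step 4: x = 10
step 5: x = 0
step 6: x = 4
step 7: x = 18
step 8: x = 2
step 9: x = 24
step 10: x = 10
step 11: x = 0
step 12: x = 4
The first disagreement with the printout is at step 9, where the value should be x = 24.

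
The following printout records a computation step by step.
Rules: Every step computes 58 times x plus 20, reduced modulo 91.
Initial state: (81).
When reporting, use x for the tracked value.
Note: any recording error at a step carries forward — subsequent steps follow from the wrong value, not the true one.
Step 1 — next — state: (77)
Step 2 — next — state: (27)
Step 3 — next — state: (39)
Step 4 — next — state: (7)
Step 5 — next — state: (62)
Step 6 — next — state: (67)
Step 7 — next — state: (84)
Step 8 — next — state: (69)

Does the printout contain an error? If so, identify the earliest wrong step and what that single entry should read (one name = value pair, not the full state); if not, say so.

Recomputing the run from the initial state:
step 1: x = 77
step 2: x = 27
step 3: x = 39
step 4: x = 7
step 5: x = 62
step 6: x = 67
step 7: x = 84
step 8: x = 69
This matches the printout at every step.

no error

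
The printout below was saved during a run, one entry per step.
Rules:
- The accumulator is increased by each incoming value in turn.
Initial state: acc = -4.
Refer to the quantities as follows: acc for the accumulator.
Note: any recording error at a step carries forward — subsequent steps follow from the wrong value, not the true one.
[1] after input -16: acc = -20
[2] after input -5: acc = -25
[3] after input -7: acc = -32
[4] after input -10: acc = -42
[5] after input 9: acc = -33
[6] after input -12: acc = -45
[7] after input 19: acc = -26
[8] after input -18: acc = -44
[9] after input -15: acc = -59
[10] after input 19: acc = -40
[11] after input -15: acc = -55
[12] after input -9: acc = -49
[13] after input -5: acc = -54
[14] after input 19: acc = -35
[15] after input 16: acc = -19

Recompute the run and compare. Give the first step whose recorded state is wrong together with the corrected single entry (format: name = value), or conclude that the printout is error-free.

1. acc = -4 + -16 = -20 (agrees with the printout)
2. acc = -20 + -5 = -25 (consistent with the printout)
3. acc = -25 + -7 = -32 (confirmed correct)
4. acc = -32 + -10 = -42 (consistent with the printout)
5. acc = -42 + 9 = -33 (in agreement)
6. acc = -33 + -12 = -45 (consistent with the printout)
7. acc = -45 + 19 = -26 (exactly as logged)
8. acc = -26 + -18 = -44 (in agreement)
9. acc = -44 + -15 = -59 (consistent with the printout)
10. acc = -59 + 19 = -40 (exactly as logged)
11. acc = -40 + -15 = -55 (matches)
12. acc = -55 + -9 = -64 (not what was recorded)
First incorrect step: 12; the correct value is acc = -64.

step 12, acc = -64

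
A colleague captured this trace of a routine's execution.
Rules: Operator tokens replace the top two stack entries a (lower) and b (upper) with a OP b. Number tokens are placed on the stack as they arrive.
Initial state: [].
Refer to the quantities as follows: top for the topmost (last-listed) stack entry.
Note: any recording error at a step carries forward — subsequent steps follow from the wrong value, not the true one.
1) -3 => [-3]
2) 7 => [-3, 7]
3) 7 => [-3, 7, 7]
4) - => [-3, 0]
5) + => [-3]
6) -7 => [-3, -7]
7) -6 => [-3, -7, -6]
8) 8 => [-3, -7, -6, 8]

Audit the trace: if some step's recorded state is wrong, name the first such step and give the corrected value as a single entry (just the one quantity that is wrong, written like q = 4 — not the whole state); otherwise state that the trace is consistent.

Step 1: push -3: top = -3 — exactly as logged.
Step 2: push 7: top = 7 — no discrepancy.
Step 3: push 7: top = 7 — consistent with the trace.
Step 4: 7 - 7 = 0 — same as recorded.
Step 5: -3 + 0 = -3 — matches.
Step 6: push -7: top = -7 — exactly as logged.
Step 7: push -6: top = -6 — verified.
Step 8: push 8: top = 8 — no discrepancy.
The recomputation confirms every line.

no error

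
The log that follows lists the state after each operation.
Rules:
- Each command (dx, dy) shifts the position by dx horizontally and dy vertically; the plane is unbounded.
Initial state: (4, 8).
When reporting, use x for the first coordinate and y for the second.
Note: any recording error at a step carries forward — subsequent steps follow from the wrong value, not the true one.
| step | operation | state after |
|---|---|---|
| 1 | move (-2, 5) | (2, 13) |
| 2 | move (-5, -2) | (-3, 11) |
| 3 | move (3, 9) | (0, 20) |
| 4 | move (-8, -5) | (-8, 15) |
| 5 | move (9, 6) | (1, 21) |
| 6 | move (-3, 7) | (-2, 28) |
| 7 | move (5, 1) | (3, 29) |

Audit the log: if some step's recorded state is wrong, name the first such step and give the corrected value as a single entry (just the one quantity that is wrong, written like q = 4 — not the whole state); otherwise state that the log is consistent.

no error

Step 1: x = 4 + (-2) = 2, y = 8 + (5) = 13 — confirmed correct.
Step 2: x = 2 + (-5) = -3, y = 13 + (-2) = 11 — matches.
Step 3: x = -3 + (3) = 0, y = 11 + (9) = 20 — exactly as logged.
Step 4: x = 0 + (-8) = -8, y = 20 + (-5) = 15 — confirmed correct.
Step 5: x = -8 + (9) = 1, y = 15 + (6) = 21 — verified.
Step 6: x = 1 + (-3) = -2, y = 21 + (7) = 28 — confirmed correct.
Step 7: x = -2 + (5) = 3, y = 28 + (1) = 29 — confirmed correct.
Each recorded entry agrees with the recomputation.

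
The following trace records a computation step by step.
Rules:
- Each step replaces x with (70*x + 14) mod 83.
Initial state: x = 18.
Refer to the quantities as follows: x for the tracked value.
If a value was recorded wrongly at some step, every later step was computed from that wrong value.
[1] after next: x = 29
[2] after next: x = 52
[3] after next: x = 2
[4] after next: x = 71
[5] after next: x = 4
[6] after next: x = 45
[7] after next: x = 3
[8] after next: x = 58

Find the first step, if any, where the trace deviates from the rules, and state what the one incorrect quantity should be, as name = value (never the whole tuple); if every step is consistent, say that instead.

Recomputing the run from the initial state:
step 1: x = 29
step 2: x = 52
step 3: x = 2
step 4: x = 71
step 5: x = 4
step 6: x = 45
step 7: x = 10
step 8: x = 50
The first disagreement with the trace is at step 7, where the value should be x = 10.

step 7, x = 10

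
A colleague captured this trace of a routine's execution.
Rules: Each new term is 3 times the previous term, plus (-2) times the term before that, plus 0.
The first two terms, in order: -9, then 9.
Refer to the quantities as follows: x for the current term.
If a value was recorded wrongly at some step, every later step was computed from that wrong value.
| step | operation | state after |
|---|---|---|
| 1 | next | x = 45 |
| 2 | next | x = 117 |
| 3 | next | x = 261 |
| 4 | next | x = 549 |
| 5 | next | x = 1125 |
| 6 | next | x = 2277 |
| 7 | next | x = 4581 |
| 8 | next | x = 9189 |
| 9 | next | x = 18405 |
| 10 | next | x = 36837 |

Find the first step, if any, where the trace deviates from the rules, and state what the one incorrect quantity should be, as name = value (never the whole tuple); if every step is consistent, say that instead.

Recomputing the run from the initial state:
step 1: x = 45
step 2: x = 117
step 3: x = 261
step 4: x = 549
step 5: x = 1125
step 6: x = 2277
step 7: x = 4581
step 8: x = 9189
step 9: x = 18405
step 10: x = 36837
This matches the trace at every step.

no error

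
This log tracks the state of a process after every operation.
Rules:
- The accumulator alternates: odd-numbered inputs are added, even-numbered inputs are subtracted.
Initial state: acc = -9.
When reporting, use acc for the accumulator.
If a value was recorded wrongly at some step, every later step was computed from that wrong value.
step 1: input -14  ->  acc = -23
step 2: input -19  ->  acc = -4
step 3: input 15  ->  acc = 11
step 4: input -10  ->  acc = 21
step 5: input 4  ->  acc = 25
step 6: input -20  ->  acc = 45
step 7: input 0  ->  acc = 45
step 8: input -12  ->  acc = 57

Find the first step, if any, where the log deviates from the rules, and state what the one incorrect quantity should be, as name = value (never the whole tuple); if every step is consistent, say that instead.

no error

step 1: acc = -9 + -14 = -23 -> matches
step 2: acc = -23 - -19 = -4 -> in agreement
step 3: acc = -4 + 15 = 11 -> consistent with the log
step 4: acc = 11 - -10 = 21 -> matches
step 5: acc = 21 + 4 = 25 -> no discrepancy
step 6: acc = 25 - -20 = 45 -> exactly as logged
step 7: acc = 45 + 0 = 45 -> agrees with the log
step 8: acc = 45 - -12 = 57 -> exactly as logged
No step deviates from the rules.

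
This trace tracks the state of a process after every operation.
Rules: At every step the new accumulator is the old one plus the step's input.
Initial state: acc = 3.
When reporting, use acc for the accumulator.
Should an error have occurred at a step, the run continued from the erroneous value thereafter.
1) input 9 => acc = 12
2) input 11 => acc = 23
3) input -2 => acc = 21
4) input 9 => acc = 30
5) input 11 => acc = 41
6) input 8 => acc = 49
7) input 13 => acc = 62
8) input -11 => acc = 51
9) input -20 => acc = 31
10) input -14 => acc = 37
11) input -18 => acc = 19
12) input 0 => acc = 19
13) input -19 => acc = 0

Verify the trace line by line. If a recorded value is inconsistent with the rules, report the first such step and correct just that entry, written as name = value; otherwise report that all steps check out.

Recomputing the run from the initial state:
step 1: acc = 12
step 2: acc = 23
step 3: acc = 21
step 4: acc = 30
step 5: acc = 41
step 6: acc = 49
step 7: acc = 62
step 8: acc = 51
step 9: acc = 31
step 10: acc = 17
step 11: acc = -1
step 12: acc = -1
step 13: acc = -20
The first disagreement with the trace is at step 10, where the value should be acc = 17.

step 10, acc = 17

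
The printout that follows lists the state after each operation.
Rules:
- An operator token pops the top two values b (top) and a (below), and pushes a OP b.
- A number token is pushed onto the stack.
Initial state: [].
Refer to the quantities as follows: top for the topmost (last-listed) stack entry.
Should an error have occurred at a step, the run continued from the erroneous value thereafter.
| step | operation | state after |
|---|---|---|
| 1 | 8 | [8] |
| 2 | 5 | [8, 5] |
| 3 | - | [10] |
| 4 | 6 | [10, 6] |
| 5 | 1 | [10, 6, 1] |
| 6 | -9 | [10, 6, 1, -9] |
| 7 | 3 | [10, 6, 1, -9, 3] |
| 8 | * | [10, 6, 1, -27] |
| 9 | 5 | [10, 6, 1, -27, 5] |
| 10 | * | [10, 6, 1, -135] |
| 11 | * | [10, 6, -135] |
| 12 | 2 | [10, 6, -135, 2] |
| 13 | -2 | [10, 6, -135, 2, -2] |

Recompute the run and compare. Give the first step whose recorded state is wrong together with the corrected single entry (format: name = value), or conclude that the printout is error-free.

1. push 8: top = 8 (same as recorded)
2. push 5: top = 5 (exactly as logged)
3. 8 - 5 = 3 (first mismatch against the printout)
That makes step 3 the first incorrect line — top = 3 is what it should show.

step 3, top = 3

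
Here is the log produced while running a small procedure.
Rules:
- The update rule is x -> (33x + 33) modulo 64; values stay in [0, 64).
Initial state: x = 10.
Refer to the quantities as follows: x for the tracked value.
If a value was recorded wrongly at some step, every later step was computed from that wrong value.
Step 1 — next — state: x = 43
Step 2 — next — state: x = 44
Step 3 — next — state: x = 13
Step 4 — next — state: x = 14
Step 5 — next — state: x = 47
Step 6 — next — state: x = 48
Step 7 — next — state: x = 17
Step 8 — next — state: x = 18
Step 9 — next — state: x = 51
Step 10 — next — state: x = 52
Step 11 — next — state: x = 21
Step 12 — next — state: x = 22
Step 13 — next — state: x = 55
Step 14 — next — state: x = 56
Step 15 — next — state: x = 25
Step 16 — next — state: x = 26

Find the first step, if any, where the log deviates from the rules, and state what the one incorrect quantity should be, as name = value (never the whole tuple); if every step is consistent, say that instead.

no error

Step 1: x = (33*10 + 33) mod 64 = 43 — agrees with the log.
Step 2: x = (33*43 + 33) mod 64 = 44 — agrees with the log.
Step 3: x = (33*44 + 33) mod 64 = 13 — agrees with the log.
Step 4: x = (33*13 + 33) mod 64 = 14 — matches.
Step 5: x = (33*14 + 33) mod 64 = 47 — confirmed correct.
Step 6: x = (33*47 + 33) mod 64 = 48 — exactly as logged.
Step 7: x = (33*48 + 33) mod 64 = 17 — same as recorded.
Step 8: x = (33*17 + 33) mod 64 = 18 — same as recorded.
Step 9: x = (33*18 + 33) mod 64 = 51 — in agreement.
Step 10: x = (33*51 + 33) mod 64 = 52 — in agreement.
Step 11: x = (33*52 + 33) mod 64 = 21 — no discrepancy.
Step 12: x = (33*21 + 33) mod 64 = 22 — consistent with the log.
Step 13: x = (33*22 + 33) mod 64 = 55 — same as recorded.
Step 14: x = (33*55 + 33) mod 64 = 56 — no discrepancy.
Step 15: x = (33*56 + 33) mod 64 = 25 — checks out.
Step 16: x = (33*25 + 33) mod 64 = 26 — verified.
Each recorded entry agrees with the recomputation.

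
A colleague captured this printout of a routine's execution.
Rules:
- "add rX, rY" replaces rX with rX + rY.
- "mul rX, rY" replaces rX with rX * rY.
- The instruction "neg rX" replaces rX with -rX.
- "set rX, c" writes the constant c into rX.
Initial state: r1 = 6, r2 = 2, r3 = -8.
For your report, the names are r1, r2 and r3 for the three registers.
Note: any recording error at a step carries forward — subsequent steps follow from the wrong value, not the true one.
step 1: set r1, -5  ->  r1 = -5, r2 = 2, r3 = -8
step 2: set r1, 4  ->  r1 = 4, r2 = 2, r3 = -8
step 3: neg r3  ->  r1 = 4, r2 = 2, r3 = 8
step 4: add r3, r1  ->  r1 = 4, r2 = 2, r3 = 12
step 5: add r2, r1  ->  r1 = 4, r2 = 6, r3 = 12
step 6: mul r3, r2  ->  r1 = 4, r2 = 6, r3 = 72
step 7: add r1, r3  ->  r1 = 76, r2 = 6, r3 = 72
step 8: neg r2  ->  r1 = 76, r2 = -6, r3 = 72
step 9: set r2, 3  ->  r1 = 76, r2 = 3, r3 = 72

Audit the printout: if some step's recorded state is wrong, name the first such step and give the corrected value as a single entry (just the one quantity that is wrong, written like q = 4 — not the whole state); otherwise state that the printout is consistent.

Step 1: r1 = -5 — in agreement.
Step 2: r1 = 4 — consistent with the printout.
Step 3: r3 = -(-8) = 8 — same as recorded.
Step 4: r3 = 8 + 4 = 12 — in agreement.
Step 5: r2 = 2 + 4 = 6 — checks out.
Step 6: r3 = 12 * 6 = 72 — exactly as logged.
Step 7: r1 = 4 + 72 = 76 — confirmed correct.
Step 8: r2 = -(6) = -6 — agrees with the printout.
Step 9: r2 = 3 — no discrepancy.
All steps check out; nothing to correct.

no error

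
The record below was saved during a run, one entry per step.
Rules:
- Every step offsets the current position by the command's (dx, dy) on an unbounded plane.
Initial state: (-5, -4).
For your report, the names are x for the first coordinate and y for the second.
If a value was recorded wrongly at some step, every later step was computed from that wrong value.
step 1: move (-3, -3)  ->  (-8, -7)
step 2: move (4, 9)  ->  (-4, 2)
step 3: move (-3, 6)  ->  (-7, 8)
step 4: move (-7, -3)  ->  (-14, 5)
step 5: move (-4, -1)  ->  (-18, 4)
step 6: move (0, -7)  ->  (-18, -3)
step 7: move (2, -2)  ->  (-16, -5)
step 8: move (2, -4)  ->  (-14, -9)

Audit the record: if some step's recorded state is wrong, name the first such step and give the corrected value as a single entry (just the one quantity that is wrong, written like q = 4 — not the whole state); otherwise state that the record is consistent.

no error

Recomputing the run from the initial state:
step 1: x = -8, y = -7
step 2: x = -4, y = 2
step 3: x = -7, y = 8
step 4: x = -14, y = 5
step 5: x = -18, y = 4
step 6: x = -18, y = -3
step 7: x = -16, y = -5
step 8: x = -14, y = -9
This matches the record at every step.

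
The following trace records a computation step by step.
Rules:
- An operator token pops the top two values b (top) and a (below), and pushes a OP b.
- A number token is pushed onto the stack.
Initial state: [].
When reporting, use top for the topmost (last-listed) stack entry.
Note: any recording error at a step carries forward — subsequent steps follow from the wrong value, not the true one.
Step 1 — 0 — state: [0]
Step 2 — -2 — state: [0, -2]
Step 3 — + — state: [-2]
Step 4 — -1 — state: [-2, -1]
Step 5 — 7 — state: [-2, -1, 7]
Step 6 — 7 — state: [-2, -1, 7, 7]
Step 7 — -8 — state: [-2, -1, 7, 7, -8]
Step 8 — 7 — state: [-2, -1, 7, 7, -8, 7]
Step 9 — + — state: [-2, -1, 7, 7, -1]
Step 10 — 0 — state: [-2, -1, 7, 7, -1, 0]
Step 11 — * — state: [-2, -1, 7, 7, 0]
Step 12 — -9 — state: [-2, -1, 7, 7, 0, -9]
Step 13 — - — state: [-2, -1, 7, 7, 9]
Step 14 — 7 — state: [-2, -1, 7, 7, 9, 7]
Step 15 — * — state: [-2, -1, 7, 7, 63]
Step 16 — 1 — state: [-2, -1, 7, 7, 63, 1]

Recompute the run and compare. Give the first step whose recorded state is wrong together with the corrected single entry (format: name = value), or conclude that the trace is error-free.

no error

1. push 0: top = 0 (confirmed correct)
2. push -2: top = -2 (in agreement)
3. 0 + -2 = -2 (confirmed correct)
4. push -1: top = -1 (no discrepancy)
5. push 7: top = 7 (matches)
6. push 7: top = 7 (same as recorded)
7. push -8: top = -8 (no discrepancy)
8. push 7: top = 7 (confirmed correct)
9. -8 + 7 = -1 (in agreement)
10. push 0: top = 0 (matches)
11. -1 * 0 = 0 (matches)
12. push -9: top = -9 (consistent with the trace)
13. 0 - -9 = 9 (in agreement)
14. push 7: top = 7 (checks out)
15. 9 * 7 = 63 (agrees with the trace)
16. push 1: top = 1 (checks out)
All entries verified; no error found.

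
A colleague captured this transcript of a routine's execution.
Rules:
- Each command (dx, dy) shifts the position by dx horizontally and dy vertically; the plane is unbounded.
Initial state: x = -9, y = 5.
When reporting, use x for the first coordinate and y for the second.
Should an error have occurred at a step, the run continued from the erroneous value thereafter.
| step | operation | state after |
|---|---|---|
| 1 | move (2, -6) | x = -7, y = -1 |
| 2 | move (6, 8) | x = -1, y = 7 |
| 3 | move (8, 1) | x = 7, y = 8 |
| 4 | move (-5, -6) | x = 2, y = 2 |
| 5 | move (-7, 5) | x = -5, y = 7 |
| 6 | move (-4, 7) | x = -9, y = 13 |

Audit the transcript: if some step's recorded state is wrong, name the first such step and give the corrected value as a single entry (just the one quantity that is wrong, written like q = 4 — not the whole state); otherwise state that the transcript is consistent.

step 6, y = 14

Recomputing the run from the initial state:
step 1: x = -7, y = -1
step 2: x = -1, y = 7
step 3: x = 7, y = 8
step 4: x = 2, y = 2
step 5: x = -5, y = 7
step 6: x = -9, y = 14
The first disagreement with the transcript is at step 6, where the value should be y = 14.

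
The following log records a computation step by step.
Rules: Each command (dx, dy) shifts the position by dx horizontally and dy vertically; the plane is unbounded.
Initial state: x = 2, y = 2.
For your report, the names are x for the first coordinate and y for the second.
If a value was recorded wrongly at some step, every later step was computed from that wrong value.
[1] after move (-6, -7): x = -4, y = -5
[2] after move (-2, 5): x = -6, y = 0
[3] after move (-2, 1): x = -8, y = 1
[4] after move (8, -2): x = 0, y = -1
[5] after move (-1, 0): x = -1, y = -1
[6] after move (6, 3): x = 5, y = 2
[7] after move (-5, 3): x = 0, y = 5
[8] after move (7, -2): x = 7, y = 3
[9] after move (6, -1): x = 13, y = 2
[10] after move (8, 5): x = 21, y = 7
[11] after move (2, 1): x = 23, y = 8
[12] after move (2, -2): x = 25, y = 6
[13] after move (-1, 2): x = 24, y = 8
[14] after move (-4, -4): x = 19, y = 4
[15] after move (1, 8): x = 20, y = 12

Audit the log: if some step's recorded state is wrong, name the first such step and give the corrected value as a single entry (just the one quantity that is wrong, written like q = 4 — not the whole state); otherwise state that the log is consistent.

step 14, x = 20

Recomputing the run from the initial state:
step 1: x = -4, y = -5
step 2: x = -6, y = 0
step 3: x = -8, y = 1
step 4: x = 0, y = -1
step 5: x = -1, y = -1
step 6: x = 5, y = 2
step 7: x = 0, y = 5
step 8: x = 7, y = 3
step 9: x = 13, y = 2
step 10: x = 21, y = 7
step 11: x = 23, y = 8
step 12: x = 25, y = 6
step 13: x = 24, y = 8
step 14: x = 20, y = 4
step 15: x = 21, y = 12
The first disagreement with the log is at step 14, where the value should be x = 20.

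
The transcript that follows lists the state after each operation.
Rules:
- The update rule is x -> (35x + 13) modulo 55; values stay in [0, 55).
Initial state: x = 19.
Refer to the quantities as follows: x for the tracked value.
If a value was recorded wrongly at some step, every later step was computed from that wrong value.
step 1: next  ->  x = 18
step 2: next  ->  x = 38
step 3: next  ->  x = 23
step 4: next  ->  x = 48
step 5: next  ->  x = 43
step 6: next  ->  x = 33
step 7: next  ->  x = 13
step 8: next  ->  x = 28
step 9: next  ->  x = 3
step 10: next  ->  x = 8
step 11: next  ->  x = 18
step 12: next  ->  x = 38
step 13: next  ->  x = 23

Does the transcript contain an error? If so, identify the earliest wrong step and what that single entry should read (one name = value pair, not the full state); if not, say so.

no error

Recomputing the run from the initial state:
step 1: x = 18
step 2: x = 38
step 3: x = 23
step 4: x = 48
step 5: x = 43
step 6: x = 33
step 7: x = 13
step 8: x = 28
step 9: x = 3
step 10: x = 8
step 11: x = 18
step 12: x = 38
step 13: x = 23
This matches the transcript at every step.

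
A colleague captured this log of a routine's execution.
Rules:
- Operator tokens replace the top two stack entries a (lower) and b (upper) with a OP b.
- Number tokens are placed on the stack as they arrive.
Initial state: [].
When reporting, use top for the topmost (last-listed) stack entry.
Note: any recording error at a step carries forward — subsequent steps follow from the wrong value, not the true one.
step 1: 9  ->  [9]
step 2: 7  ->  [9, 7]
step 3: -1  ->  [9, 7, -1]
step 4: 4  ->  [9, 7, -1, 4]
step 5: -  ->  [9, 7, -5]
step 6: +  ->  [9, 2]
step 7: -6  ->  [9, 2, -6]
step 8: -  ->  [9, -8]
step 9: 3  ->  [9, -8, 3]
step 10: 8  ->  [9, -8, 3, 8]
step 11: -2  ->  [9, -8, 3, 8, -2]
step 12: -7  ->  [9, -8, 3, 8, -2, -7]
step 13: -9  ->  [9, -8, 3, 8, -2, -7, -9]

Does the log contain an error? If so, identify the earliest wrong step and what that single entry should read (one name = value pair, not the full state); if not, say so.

step 8, top = 8

Step 1: push 9: top = 9 — checks out.
Step 2: push 7: top = 7 — agrees with the log.
Step 3: push -1: top = -1 — confirmed correct.
Step 4: push 4: top = 4 — consistent with the log.
Step 5: -1 - 4 = -5 — exactly as logged.
Step 6: 7 + -5 = 2 — in agreement.
Step 7: push -6: top = -6 — verified.
Step 8: 2 - -6 = 8 — first mismatch against the log.
That makes step 8 the first incorrect line — top = 8 is what it should show.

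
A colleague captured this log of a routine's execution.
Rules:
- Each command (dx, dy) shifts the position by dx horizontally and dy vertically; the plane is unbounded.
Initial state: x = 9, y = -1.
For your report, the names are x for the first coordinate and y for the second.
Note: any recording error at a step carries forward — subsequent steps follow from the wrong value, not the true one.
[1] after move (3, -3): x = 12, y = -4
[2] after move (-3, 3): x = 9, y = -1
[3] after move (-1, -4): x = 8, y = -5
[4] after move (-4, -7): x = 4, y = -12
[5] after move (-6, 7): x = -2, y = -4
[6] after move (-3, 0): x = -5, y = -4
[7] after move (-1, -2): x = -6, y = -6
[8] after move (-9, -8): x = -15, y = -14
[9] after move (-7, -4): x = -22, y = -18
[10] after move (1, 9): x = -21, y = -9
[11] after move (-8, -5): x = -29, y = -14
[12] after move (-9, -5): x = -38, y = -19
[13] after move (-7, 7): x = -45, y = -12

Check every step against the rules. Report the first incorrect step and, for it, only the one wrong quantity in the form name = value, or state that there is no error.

step 5, y = -5

Recomputing the run from the initial state:
step 1: x = 12, y = -4
step 2: x = 9, y = -1
step 3: x = 8, y = -5
step 4: x = 4, y = -12
step 5: x = -2, y = -5
step 6: x = -5, y = -5
step 7: x = -6, y = -7
step 8: x = -15, y = -15
step 9: x = -22, y = -19
step 10: x = -21, y = -10
step 11: x = -29, y = -15
step 12: x = -38, y = -20
step 13: x = -45, y = -13
The first disagreement with the log is at step 5, where the value should be y = -5.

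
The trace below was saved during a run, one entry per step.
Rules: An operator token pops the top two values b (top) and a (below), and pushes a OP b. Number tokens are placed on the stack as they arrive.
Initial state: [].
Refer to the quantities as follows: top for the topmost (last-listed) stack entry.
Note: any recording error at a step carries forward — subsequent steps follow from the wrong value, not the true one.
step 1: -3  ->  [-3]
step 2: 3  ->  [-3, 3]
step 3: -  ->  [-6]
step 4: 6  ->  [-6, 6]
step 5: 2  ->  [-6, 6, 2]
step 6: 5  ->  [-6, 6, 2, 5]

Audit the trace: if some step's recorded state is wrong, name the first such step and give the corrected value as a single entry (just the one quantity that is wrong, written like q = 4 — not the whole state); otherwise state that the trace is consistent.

1. push -3: top = -3 (agrees with the trace)
2. push 3: top = 3 (confirmed correct)
3. -3 - 3 = -6 (matches)
4. push 6: top = 6 (in agreement)
5. push 2: top = 2 (matches)
6. push 5: top = 5 (confirmed correct)
The recomputation confirms every line.

no error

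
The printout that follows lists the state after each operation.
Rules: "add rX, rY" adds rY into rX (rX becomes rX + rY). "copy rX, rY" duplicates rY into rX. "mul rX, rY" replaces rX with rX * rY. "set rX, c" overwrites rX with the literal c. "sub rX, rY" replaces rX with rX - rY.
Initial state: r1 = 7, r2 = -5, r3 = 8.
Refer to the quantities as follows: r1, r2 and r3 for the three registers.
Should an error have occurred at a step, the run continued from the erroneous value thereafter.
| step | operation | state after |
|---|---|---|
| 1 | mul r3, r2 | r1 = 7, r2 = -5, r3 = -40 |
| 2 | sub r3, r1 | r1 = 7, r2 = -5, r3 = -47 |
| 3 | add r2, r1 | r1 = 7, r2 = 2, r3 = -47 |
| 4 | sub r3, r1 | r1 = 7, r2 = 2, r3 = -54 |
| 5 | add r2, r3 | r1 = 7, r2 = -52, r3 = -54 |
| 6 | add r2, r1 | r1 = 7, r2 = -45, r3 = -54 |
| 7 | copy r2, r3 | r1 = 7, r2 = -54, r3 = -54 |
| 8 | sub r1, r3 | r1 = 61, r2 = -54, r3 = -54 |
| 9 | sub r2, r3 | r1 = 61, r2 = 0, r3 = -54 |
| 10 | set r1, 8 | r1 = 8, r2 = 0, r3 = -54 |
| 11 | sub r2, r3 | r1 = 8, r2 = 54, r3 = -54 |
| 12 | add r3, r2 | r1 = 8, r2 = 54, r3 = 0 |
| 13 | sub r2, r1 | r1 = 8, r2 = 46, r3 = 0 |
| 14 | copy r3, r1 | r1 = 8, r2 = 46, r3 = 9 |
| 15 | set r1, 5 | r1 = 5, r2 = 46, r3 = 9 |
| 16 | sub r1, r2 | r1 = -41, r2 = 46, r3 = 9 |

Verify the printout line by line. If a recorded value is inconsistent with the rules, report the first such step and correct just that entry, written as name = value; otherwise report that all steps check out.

step 14, r3 = 8

step 1: r3 = 8 * -5 = -40 -> matches
step 2: r3 = -40 - 7 = -47 -> verified
step 3: r2 = -5 + 7 = 2 -> verified
step 4: r3 = -47 - 7 = -54 -> verified
step 5: r2 = 2 + -54 = -52 -> agrees with the printout
step 6: r2 = -52 + 7 = -45 -> in agreement
step 7: r2 = -54 -> checks out
step 8: r1 = 7 - -54 = 61 -> confirmed correct
step 9: r2 = -54 - -54 = 0 -> checks out
step 10: r1 = 8 -> checks out
step 11: r2 = 0 - -54 = 54 -> no discrepancy
step 12: r3 = -54 + 54 = 0 -> verified
step 13: r2 = 54 - 8 = 46 -> verified
step 14: r3 = 8 -> the recorded entry deviates here
That makes step 14 the first incorrect line — r3 = 8 is what it should show.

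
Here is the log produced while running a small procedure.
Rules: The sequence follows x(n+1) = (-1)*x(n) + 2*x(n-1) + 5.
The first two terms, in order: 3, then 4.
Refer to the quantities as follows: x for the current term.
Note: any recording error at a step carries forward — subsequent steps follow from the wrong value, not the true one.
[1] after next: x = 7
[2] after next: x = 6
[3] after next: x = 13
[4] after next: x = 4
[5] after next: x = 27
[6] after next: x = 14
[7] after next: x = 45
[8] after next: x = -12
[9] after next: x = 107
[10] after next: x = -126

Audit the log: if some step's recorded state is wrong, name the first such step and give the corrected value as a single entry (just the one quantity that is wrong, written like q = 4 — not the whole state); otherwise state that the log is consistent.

Recomputing the run from the initial state:
step 1: x = 7
step 2: x = 6
step 3: x = 13
step 4: x = 4
step 5: x = 27
step 6: x = -14
step 7: x = 73
step 8: x = -96
step 9: x = 247
step 10: x = -434
The first disagreement with the log is at step 6, where the value should be x = -14.

step 6, x = -14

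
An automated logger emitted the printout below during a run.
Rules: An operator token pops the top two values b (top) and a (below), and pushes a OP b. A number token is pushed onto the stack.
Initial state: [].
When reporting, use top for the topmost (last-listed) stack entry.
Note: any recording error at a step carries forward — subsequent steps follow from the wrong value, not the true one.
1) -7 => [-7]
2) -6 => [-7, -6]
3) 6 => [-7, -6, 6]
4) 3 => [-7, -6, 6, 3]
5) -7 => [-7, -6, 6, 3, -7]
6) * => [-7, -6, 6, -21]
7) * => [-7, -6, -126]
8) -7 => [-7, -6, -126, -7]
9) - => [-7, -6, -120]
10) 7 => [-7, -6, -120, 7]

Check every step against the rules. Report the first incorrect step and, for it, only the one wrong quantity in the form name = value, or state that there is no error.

step 1: push -7: top = -7 -> exactly as logged
step 2: push -6: top = -6 -> agrees with the printout
step 3: push 6: top = 6 -> verified
step 4: push 3: top = 3 -> verified
step 5: push -7: top = -7 -> same as recorded
step 6: 3 * -7 = -21 -> consistent with the printout
step 7: 6 * -21 = -126 -> same as recorded
step 8: push -7: top = -7 -> agrees with the printout
step 9: -126 - -7 = -119 -> the entry is off here
The audit stops at step 9: the recorded entry is wrong and should be top = -119.

step 9, top = -119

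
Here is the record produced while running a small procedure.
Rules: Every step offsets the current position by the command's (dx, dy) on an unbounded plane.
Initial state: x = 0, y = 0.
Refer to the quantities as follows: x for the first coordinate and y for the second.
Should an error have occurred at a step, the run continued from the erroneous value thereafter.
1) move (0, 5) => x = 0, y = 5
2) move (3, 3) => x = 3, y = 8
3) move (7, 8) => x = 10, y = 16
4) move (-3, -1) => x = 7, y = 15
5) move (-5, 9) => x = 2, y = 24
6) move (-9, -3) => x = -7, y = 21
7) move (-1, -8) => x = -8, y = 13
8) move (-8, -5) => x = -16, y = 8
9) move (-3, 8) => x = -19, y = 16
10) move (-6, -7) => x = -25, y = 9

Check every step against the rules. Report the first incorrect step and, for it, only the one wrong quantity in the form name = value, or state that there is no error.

no error

Recomputing the run from the initial state:
step 1: x = 0, y = 5
step 2: x = 3, y = 8
step 3: x = 10, y = 16
step 4: x = 7, y = 15
step 5: x = 2, y = 24
step 6: x = -7, y = 21
step 7: x = -8, y = 13
step 8: x = -16, y = 8
step 9: x = -19, y = 16
step 10: x = -25, y = 9
This matches the record at every step.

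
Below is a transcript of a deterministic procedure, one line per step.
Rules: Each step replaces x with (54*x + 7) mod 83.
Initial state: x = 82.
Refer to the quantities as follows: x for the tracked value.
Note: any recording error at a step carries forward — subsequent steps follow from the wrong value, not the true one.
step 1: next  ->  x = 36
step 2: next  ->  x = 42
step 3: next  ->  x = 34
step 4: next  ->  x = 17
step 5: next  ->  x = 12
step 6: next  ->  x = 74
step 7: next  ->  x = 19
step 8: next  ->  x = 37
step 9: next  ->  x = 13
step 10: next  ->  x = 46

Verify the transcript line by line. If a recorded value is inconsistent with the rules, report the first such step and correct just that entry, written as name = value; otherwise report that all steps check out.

1. x = (54*82 + 7) mod 83 = 36 (confirmed correct)
2. x = (54*36 + 7) mod 83 = 42 (in agreement)
3. x = (54*42 + 7) mod 83 = 34 (same as recorded)
4. x = (54*34 + 7) mod 83 = 17 (same as recorded)
5. x = (54*17 + 7) mod 83 = 12 (same as recorded)
6. x = (54*12 + 7) mod 83 = 74 (no discrepancy)
7. x = (54*74 + 7) mod 83 = 19 (no discrepancy)
8. x = (54*19 + 7) mod 83 = 37 (checks out)
9. x = (54*37 + 7) mod 83 = 13 (no discrepancy)
10. x = (54*13 + 7) mod 83 = 45 (the transcript has a different value)
So the first discrepancy is step 10, where the right value is x = 45.

step 10, x = 45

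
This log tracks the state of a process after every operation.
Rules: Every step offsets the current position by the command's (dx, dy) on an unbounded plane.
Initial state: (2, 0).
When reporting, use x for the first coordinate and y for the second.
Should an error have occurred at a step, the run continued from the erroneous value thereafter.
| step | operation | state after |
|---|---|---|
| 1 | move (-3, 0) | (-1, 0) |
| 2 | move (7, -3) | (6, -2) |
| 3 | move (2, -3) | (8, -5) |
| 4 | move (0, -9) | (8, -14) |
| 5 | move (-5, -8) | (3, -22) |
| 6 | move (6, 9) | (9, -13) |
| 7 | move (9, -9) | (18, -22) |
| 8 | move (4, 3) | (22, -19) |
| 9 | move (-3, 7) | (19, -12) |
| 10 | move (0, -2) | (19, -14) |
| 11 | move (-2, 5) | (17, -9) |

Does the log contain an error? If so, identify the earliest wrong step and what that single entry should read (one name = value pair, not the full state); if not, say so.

step 1: x = 2 + (-3) = -1, y = 0 + (0) = 0 -> exactly as logged
step 2: x = -1 + (7) = 6, y = 0 + (-3) = -3 -> the entry is off here
Conclusion: step 2 carries the first error; the entry should be y = -3.

step 2, y = -3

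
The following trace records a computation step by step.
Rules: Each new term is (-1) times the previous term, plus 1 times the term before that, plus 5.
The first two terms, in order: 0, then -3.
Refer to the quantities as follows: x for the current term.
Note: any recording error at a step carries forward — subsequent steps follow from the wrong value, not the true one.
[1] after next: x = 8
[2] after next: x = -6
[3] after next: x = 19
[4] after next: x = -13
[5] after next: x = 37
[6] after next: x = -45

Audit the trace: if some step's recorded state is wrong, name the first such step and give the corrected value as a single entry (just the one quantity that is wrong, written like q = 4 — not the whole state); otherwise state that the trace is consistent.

Step 1: x = -1*(-3) + (1)*(0) + (5) = 8 — verified.
Step 2: x = -1*(8) + (1)*(-3) + (5) = -6 — confirmed correct.
Step 3: x = -1*(-6) + (1)*(8) + (5) = 19 — matches.
Step 4: x = -1*(19) + (1)*(-6) + (5) = -20 — the recorded entry deviates here.
Conclusion: step 4 carries the first error; the entry should be x = -20.

step 4, x = -20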